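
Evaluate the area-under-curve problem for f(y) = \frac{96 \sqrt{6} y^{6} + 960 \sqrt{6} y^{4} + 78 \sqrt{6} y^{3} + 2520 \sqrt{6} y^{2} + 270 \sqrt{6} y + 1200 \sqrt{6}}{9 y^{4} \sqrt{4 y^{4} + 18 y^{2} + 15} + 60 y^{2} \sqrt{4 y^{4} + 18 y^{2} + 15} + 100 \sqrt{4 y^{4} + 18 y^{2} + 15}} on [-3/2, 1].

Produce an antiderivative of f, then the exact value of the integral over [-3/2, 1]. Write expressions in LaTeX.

Recover f(y) by differentiating a candidate F(y); any mismatch rules it out.
F(y) = \frac{\sqrt{6} \left(8 y + 3\right) \sqrt{4 y^{4} + 18 y^{2} + 15}}{3 y^{2} + 10} is an antiderivative of f.
Check: d/dy[\frac{\sqrt{6} \left(8 y + 3\right) \sqrt{4 y^{4} + 18 y^{2} + 15}}{3 y^{2} + 10}] = \frac{96 \sqrt{6} y^{6} + 960 \sqrt{6} y^{4} + 78 \sqrt{6} y^{3} + 2520 \sqrt{6} y^{2} + 270 \sqrt{6} y + 1200 \sqrt{6}}{9 y^{4} \sqrt{4 y^{4} + 18 y^{2} + 15} + 60 y^{2} \sqrt{4 y^{4} + 18 y^{2} + 15} + 100 \sqrt{4 y^{4} + 18 y^{2} + 15}} = f(y).
F(1) = \frac{11 \sqrt{222}}{13}; F(-3/2) = - \frac{54 \sqrt{202}}{67}.
Integral = F(1) - F(-3/2) = \frac{54 \sqrt{202}}{67} + \frac{11 \sqrt{222}}{13}.

Antiderivative: F(y) = \frac{\sqrt{6} \left(8 y + 3\right) \sqrt{4 y^{4} + 18 y^{2} + 15}}{3 y^{2} + 10}; value = \frac{54 \sqrt{202}}{67} + \frac{11 \sqrt{222}}{13}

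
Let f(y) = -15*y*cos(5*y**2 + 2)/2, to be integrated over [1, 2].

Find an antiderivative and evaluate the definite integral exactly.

Antiderivative: F(y) = -3*sin(5*y**2 + 2)/4; value = -3*sin(22)/4 + 3*sin(7)/4

f matches the chain-rule pattern g'(h)*h' with inner function h(y) = 5*y**2 + 2; substituting u = h(y) collapses the integral.
F(y) = -3*sin(5*y**2 + 2)/4 is an antiderivative of f.
Check: d/dy[-3*sin(5*y**2 + 2)/4] = -15*y*cos(5*y**2 + 2)/2 = f(y).
F(2) = -3*sin(22)/4; F(1) = -3*sin(7)/4.
Integral = F(2) - F(1) = -3*sin(22)/4 + 3*sin(7)/4.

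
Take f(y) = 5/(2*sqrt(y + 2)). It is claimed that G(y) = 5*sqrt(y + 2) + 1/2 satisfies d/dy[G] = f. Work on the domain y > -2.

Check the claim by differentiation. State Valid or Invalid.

d/dy[G] = 5/(2*sqrt(y + 2))
This equals f(y) exactly, so the claim holds.

Valid. The derivative of G reproduces f.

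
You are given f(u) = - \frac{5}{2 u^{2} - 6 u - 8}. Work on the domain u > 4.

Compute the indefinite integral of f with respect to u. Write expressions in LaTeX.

The denominator factors as 2 \left(u - 4\right) \left(u + 1\right); partial fractions split f into directly integrable pieces: \frac{1}{2 \left(u + 1\right)} - \frac{1}{2 \left(u - 4\right)}.
Check: d/du[\frac{- \log{\left(u - 4 \right)} + \log{\left(u + 1 \right)}}{2}] = - \frac{5}{2 u^{2} - 6 u - 8} = f(u).

F(u) = \frac{- \log{\left(u - 4 \right)} + \log{\left(u + 1 \right)}}{2} + C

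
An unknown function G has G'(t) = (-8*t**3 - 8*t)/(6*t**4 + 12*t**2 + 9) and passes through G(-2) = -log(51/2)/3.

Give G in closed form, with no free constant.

The substitution u = t**4 + 2*t**2 + 3/2 works: G'(t) is exactly (dG/du)*(du/dt) for that inner function.
A general antiderivative is -log(t**4 + 2*t**2 + 3/2)/3 + C.
The condition gives C = -log(51/2)/3 - (-log(51/2)/3) = 0.
So G(t) = -log(t**4 + 2*t**2 + 3/2)/3.
Check: d/dt[-log(t**4 + 2*t**2 + 3/2)/3] = (-8*t**3 - 8*t)/(6*t**4 + 12*t**2 + 9) = G'(t).

G(t) = -log(t**4 + 2*t**2 + 3/2)/3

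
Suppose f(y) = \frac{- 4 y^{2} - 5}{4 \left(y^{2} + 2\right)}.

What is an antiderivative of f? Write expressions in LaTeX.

Recover f(y) by differentiating a candidate F(y); any mismatch rules it out.
Check: d/dy[- y + \frac{3 \sqrt{2} \operatorname{atan}{\left(\frac{\sqrt{2} y}{2} \right)}}{8}] = \frac{- 4 y^{2} - 5}{4 y^{2} + 8}, which equals f(y).

An antiderivative is F(y) = - y + \frac{3 \sqrt{2} \operatorname{atan}{\left(\frac{\sqrt{2} y}{2} \right)}}{8}.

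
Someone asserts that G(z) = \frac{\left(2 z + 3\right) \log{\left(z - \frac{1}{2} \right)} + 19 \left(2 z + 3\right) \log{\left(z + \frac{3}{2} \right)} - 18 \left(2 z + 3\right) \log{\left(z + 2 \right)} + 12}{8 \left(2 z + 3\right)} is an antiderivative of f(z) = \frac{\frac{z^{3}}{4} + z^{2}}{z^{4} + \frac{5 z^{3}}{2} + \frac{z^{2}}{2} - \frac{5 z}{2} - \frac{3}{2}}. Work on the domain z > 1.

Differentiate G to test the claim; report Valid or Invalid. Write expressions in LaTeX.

Invalid: d/dz[G] - f = \frac{- 4 z^{5} - 32 z^{4} - 33 z^{3} - 25 z^{2} - 47 z - 9}{32 z^{7} + 176 z^{6} + 296 z^{5} + 20 z^{4} - 388 z^{3} - 268 z^{2} + 60 z + 72}, which is not 0.

d/dz[G] = \frac{8 z^{3} + 44 z^{2} + 38 z + 9}{32 z^{4} + 144 z^{3} + 184 z^{2} + 12 z - 72}
d/dz[G] - f(z) = \frac{- 4 z^{5} - 32 z^{4} - 33 z^{3} - 25 z^{2} - 47 z - 9}{32 z^{7} + 176 z^{6} + 296 z^{5} + 20 z^{4} - 388 z^{3} - 268 z^{2} + 60 z + 72} != 0.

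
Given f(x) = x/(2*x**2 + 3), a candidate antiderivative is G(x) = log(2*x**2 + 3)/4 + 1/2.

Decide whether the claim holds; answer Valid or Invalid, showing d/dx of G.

Valid. The derivative of G reproduces f.

d/dx[G] = x/(2*x**2 + 3)
This equals f(x) exactly, so the claim holds.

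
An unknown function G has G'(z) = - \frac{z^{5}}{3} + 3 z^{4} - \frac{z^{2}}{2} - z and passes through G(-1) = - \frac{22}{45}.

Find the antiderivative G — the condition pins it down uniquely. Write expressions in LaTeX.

Integrate term by term and add the pieces.
A general antiderivative is - \frac{z^{6}}{18} + \frac{3 z^{5}}{5} - \frac{z^{3}}{6} - \frac{z^{2}}{2} + C.
The condition gives C = - \frac{22}{45} - (- \frac{89}{90}) = \frac{1}{2}.
So G(z) = - \frac{5 z^{6} - 54 z^{5} + 15 z^{3} + 45 z^{2} - 45}{90}.
Check: d/dz[- \frac{5 z^{6} - 54 z^{5} + 15 z^{3} + 45 z^{2} - 45}{90}] = - \frac{z^{5}}{3} + 3 z^{4} - \frac{z^{2}}{2} - z = G'(z).

G(z) = - \frac{5 z^{6} - 54 z^{5} + 15 z^{3} + 45 z^{2} - 45}{90}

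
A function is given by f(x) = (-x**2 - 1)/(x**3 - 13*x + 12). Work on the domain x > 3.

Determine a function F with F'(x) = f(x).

An antiderivative is F(x) = -5*log(x - 3)/7 + log(x - 1)/5 - 17*log(x + 4)/35.

Factor the denominator ((x - 3)*(x - 1)*(x + 4)) and decompose: f = -17/(35*(x + 4)) + 1/(5*(x - 1)) - 5/(7*(x - 3)); each piece integrates to a log, atan, or power term.
Check: d/dx[-5*log(x - 3)/7 + log(x - 1)/5 - 17*log(x + 4)/35] = (-x**2 - 1)/(x**3 - 13*x + 12) = f(x).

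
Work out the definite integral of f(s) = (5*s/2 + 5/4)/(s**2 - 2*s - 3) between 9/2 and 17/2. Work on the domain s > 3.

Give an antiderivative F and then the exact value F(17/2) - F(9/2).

The denominator factors as 4*(s - 3)*(s + 1); partial fractions split f into directly integrable pieces: 5/(16*(s + 1)) + 35/(16*(s - 3)).
F(s) = 5*(7*log(s - 3) + log(s + 1))/16 is an antiderivative of f.
Check: d/ds[5*(7*log(s - 3) + log(s + 1))/16] = (10*s + 5)/(4*s**2 - 8*s - 12), which equals f(s).
F(17/2) = 5*log(19/2)/16 + 35*log(11/2)/16; F(9/2) = 5*log(11/2)/16 + 35*log(3/2)/16.
Integral = F(17/2) - F(9/2) = -35*log(3/2)/16 + 5*log(19/2)/16 + 15*log(11/2)/8.

Antiderivative: F(s) = 5*(7*log(s - 3) + log(s + 1))/16; value = -35*log(3/2)/16 + 5*log(19/2)/16 + 15*log(11/2)/8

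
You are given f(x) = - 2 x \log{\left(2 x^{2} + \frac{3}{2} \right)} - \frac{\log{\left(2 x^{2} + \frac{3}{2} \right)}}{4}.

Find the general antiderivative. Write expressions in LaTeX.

Integrate term by term and add the pieces.
Check: d/dx[- x^{2} \log{\left(2 x^{2} + \frac{3}{2} \right)} + x^{2} - \frac{x \log{\left(2 x^{2} + \frac{3}{2} \right)}}{4} + \frac{x}{2} - \frac{3 \log{\left(x^{2} + \frac{3}{4} \right)}}{4} - \frac{\sqrt{3} \operatorname{atan}{\left(\frac{2 \sqrt{3} x}{3} \right)}}{4}] = - 2 x \log{\left(2 x^{2} + \frac{3}{2} \right)} - \frac{\log{\left(2 x^{2} + \frac{3}{2} \right)}}{4} = f(x).

F(x) = - x^{2} \log{\left(2 x^{2} + \frac{3}{2} \right)} + x^{2} - \frac{x \log{\left(2 x^{2} + \frac{3}{2} \right)}}{4} + \frac{x}{2} - \frac{3 \log{\left(x^{2} + \frac{3}{4} \right)}}{4} - \frac{\sqrt{3} \operatorname{atan}{\left(\frac{2 \sqrt{3} x}{3} \right)}}{4} + C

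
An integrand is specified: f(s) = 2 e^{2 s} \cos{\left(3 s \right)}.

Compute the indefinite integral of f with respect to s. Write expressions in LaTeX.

F(s) = \frac{6 e^{2 s} \sin{\left(3 s \right)}}{13} + \frac{4 e^{2 s} \cos{\left(3 s \right)}}{13} + C

A first test for any F(s): its s-derivative must equal f(s) identically.
Check: d/ds[\frac{6 e^{2 s} \sin{\left(3 s \right)}}{13} + \frac{4 e^{2 s} \cos{\left(3 s \right)}}{13}] = 2 e^{2 s} \cos{\left(3 s \right)} = f(s).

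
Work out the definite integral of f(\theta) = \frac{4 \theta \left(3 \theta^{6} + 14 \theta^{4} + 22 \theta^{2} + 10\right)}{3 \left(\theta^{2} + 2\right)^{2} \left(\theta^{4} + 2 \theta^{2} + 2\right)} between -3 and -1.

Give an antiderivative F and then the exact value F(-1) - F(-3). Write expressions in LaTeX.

Antiderivative: F(\theta) = \frac{3 \theta^{2} \log{\left(\theta^{4} + 2 \theta^{2} + 2 \right)} + 3 \theta^{2} \log{\left(2 \right)} + 6 \log{\left(\theta^{4} + 2 \theta^{2} + 2 \right)} + 2 + 6 \log{\left(2 \right)}}{3 \theta^{2} + 6}; value = - \log{\left(202 \right)} + \frac{16}{99} + \log{\left(10 \right)}

Recover f(\theta) by differentiating a candidate F(\theta); any mismatch rules it out.
F(\theta) = \frac{3 \theta^{2} \log{\left(\theta^{4} + 2 \theta^{2} + 2 \right)} + 3 \theta^{2} \log{\left(2 \right)} + 6 \log{\left(\theta^{4} + 2 \theta^{2} + 2 \right)} + 2 + 6 \log{\left(2 \right)}}{3 \theta^{2} + 6} is an antiderivative of f.
Check: d/d\theta[\frac{3 \theta^{2} \log{\left(\theta^{4} + 2 \theta^{2} + 2 \right)} + 3 \theta^{2} \log{\left(2 \right)} + 6 \log{\left(\theta^{4} + 2 \theta^{2} + 2 \right)} + 2 + 6 \log{\left(2 \right)}}{3 \theta^{2} + 6}] = \frac{12 \theta^{7} + 56 \theta^{5} + 88 \theta^{3} + 40 \theta}{3 \theta^{8} + 18 \theta^{6} + 42 \theta^{4} + 48 \theta^{2} + 24}, which equals f(\theta).
F(-1) = \frac{2}{9} + \log{\left(2 \right)} + \log{\left(5 \right)}; F(-3) = \frac{2}{33} + \log{\left(2 \right)} + \log{\left(101 \right)}.
Integral = F(-1) - F(-3) = - \log{\left(202 \right)} + \frac{16}{99} + \log{\left(10 \right)}.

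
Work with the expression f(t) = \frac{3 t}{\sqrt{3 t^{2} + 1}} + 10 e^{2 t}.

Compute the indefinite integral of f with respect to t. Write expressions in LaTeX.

Integrate term by term and add the pieces.
Check: d/dt[\sqrt{3 t^{2} + 1} + 5 e^{2 t}] = \frac{3 t + 10 \sqrt{3 t^{2} + 1} e^{2 t}}{\sqrt{3 t^{2} + 1}}, which equals f(t).

F(t) = \sqrt{3 t^{2} + 1} + 5 e^{2 t} + C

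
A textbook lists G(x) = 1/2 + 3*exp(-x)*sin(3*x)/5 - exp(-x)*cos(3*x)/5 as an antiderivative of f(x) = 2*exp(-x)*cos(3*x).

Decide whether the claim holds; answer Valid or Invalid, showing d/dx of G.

d/dx[G] = 2*exp(-x)*cos(3*x)
This equals f(x) exactly, so the claim holds.

Valid - the claim checks out under differentiation.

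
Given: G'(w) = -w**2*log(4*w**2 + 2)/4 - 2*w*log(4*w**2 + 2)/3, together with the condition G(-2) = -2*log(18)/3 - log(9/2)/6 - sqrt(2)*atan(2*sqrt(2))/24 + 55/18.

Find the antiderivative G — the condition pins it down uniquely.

G(w) = w**3/18 + w**2/3 - w/12 + (-w**3/12 - w**2/3)*log(4*w**2 + 2) - log(w**2 + 1/2)/6 + sqrt(2)*atan(sqrt(2)*w)/24 + 2

Integrate term by term and add the pieces.
A general antiderivative is w**3/18 + w**2/3 - w/12 + (-w**3/12 - w**2/3)*log(4*w**2 + 2) - log(w**2 + 1/2)/6 + sqrt(2)*atan(sqrt(2)*w)/24 + C.
The condition gives C = -2*log(18)/3 - log(9/2)/6 - sqrt(2)*atan(2*sqrt(2))/24 + 55/18 - (-2*log(18)/3 - log(9/2)/6 - sqrt(2)*atan(2*sqrt(2))/24 + 19/18) = 2.
So G(w) = w**3/18 + w**2/3 - w/12 + (-w**3/12 - w**2/3)*log(4*w**2 + 2) - log(w**2 + 1/2)/6 + sqrt(2)*atan(sqrt(2)*w)/24 + 2.
Check: d/dw[w**3/18 + w**2/3 - w/12 + (-w**3/12 - w**2/3)*log(4*w**2 + 2) - log(w**2 + 1/2)/6 + sqrt(2)*atan(sqrt(2)*w)/24 + 2] = -w**2*log(2*w**2 + 1)/4 - w**2*log(2)/4 - 2*w*log(2*w**2 + 1)/3 - 2*w*log(2)/3, which equals G'(w).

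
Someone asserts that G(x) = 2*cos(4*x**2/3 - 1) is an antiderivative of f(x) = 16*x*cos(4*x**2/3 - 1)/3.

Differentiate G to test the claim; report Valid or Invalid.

Invalid: d/dx[G] - f = -16*x*sin(4*x**2/3 - 1)/3 - 16*x*cos(4*x**2/3 - 1)/3, which is not 0.

d/dx[G] = -16*x*sin(4*x**2/3 - 1)/3
d/dx[G] - f(x) = -16*x*sin(4*x**2/3 - 1)/3 - 16*x*cos(4*x**2/3 - 1)/3 != 0.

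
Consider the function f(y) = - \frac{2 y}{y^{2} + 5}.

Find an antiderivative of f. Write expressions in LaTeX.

f matches the chain-rule pattern g'(h)*h' with inner function h(y) = y^{2} + 5; substituting u = h(y) collapses the integral.
Check: d/dy[- \log{\left(y^{2} + 5 \right)}] = - \frac{2 y}{y^{2} + 5} = f(y).

An antiderivative is F(y) = - \log{\left(y^{2} + 5 \right)}.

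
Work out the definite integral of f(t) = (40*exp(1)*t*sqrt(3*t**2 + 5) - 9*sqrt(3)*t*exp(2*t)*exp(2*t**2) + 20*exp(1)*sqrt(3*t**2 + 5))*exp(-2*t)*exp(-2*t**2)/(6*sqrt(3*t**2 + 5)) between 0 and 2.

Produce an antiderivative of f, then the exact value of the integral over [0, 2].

Any candidate F(t) must reproduce f(t) exactly when differentiated.
F(t) = (-3*sqrt(3)*sqrt(3*t**2 + 5) - 10*exp(-2*t**2 - 2*t + 1))/6 is an antiderivative of f.
Check: d/dt[(-3*sqrt(3)*sqrt(3*t**2 + 5) - 10*exp(-2*t**2 - 2*t + 1))/6] = exp(1)*(40*t*sqrt(3*t**2 + 5) - 9*sqrt(3)*t*exp(-1)*exp(2*t)*exp(2*t**2) + 20*sqrt(3*t**2 + 5))*exp(-2*t)*exp(-2*t**2)/(6*sqrt(3*t**2 + 5)), which equals f(t).
F(2) = -sqrt(51)/2 - 5*exp(-11)/3; F(0) = -5*exp(1)/3 - sqrt(15)/2.
Integral = F(2) - F(0) = -sqrt(51)/2 - 5*exp(-11)/3 + sqrt(15)/2 + 5*exp(1)/3.

Antiderivative: F(t) = (-3*sqrt(3)*sqrt(3*t**2 + 5) - 10*exp(-2*t**2 - 2*t + 1))/6; value = -sqrt(51)/2 - 5*exp(-11)/3 + sqrt(15)/2 + 5*exp(1)/3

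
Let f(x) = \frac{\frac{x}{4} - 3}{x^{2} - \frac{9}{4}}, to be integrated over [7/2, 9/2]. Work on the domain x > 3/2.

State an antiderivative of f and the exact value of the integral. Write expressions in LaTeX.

Antiderivative: F(x) = - \frac{7 \log{\left(x - \frac{3}{2} \right)}}{8} + \frac{9 \log{\left(x + \frac{3}{2} \right)}}{8}; value = - \frac{9 \log{\left(5 \right)}}{8} - \frac{7 \log{\left(3 \right)}}{8} + \frac{7 \log{\left(2 \right)}}{8} + \frac{9 \log{\left(6 \right)}}{8}

Factor the denominator (\left(2 x - 3\right) \left(2 x + 3\right)) and decompose: f = \frac{9}{4 \left(2 x + 3\right)} - \frac{7}{4 \left(2 x - 3\right)}; each piece integrates to a log, atan, or power term.
F(x) = - \frac{7 \log{\left(x - \frac{3}{2} \right)}}{8} + \frac{9 \log{\left(x + \frac{3}{2} \right)}}{8} is an antiderivative of f.
Check: d/dx[- \frac{7 \log{\left(x - \frac{3}{2} \right)}}{8} + \frac{9 \log{\left(x + \frac{3}{2} \right)}}{8}] = \frac{x - 12}{4 x^{2} - 9}, which equals f(x).
F(9/2) = - \frac{7 \log{\left(3 \right)}}{8} + \frac{9 \log{\left(6 \right)}}{8}; F(7/2) = - \frac{7 \log{\left(2 \right)}}{8} + \frac{9 \log{\left(5 \right)}}{8}.
Integral = F(9/2) - F(7/2) = - \frac{9 \log{\left(5 \right)}}{8} - \frac{7 \log{\left(3 \right)}}{8} + \frac{7 \log{\left(2 \right)}}{8} + \frac{9 \log{\left(6 \right)}}{8}.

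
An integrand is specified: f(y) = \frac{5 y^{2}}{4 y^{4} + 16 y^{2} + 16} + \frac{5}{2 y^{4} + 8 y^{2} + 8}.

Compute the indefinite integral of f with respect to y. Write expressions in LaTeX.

Integrate term by term and add the pieces.
Check: d/dy[\frac{5 \sqrt{2} \operatorname{atan}{\left(\frac{\sqrt{2} y}{2} \right)}}{8}] = \frac{5}{4 y^{2} + 8}, which equals f(y).

F(y) = \frac{5 \sqrt{2} \operatorname{atan}{\left(\frac{\sqrt{2} y}{2} \right)}}{8} + C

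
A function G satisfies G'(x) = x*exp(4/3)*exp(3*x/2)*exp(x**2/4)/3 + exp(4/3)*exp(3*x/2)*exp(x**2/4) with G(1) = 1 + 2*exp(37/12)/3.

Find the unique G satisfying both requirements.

G(x) = 2*exp(x**2/4 + 3*x/2 + 4/3)/3 + 1

G'(x) matches the chain-rule pattern g'(h)*h' with inner function h(x) = x**2/4 + 3*x/2 + 4/3; substituting u = h(x) collapses the integral.
A general antiderivative is 2*exp(x**2/4 + 3*x/2 + 4/3)/3 + C.
The condition gives C = 1 + 2*exp(37/12)/3 - (2*exp(37/12)/3) = 1.
So G(x) = 2*exp(x**2/4 + 3*x/2 + 4/3)/3 + 1.
Check: d/dx[2*exp(x**2/4 + 3*x/2 + 4/3)/3 + 1] = x*exp(4/3)*exp(3*x/2)*exp(x**2/4)/3 + exp(4/3)*exp(3*x/2)*exp(x**2/4) = G'(x).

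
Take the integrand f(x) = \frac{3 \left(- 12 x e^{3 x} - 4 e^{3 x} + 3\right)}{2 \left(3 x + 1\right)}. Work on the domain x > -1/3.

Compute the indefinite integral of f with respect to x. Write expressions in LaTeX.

Any candidate F(x) must reproduce f(x) exactly when differentiated.
Check: d/dx[- 2 e^{3 x} + \frac{3 \log{\left(3 x + 1 \right)}}{2}] = \frac{- 36 x e^{3 x} - 12 e^{3 x} + 9}{6 x + 2}, which equals f(x).

F(x) = - 2 e^{3 x} + \frac{3 \log{\left(3 x + 1 \right)}}{2} + C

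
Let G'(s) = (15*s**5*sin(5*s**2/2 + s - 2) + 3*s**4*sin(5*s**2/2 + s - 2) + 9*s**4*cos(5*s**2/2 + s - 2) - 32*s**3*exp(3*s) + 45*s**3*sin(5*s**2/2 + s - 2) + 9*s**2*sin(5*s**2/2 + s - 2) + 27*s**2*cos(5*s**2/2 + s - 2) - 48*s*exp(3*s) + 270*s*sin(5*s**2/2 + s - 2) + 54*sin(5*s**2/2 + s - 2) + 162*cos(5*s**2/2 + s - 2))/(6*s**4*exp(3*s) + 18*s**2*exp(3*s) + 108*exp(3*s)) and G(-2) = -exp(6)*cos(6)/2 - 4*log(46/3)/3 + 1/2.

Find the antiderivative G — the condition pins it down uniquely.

Differentiate the proposed G(s) back; it has to land on the given G'(s).
A general antiderivative is -4*log(s**4/3 + s**2 + 6)/3 - exp(-3*s)*cos(5*s**2/2 + s - 2)/2 + C.
The condition gives C = -exp(6)*cos(6)/2 - 4*log(46/3)/3 + 1/2 - (-exp(6)*cos(6)/2 - 4*log(46/3)/3) = 1/2.
So G(s) = (-8*exp(3*s)*log(s**4/3 + s**2 + 6) + 3*exp(3*s) - 3*cos(5*s**2/2 + s - 2))*exp(-3*s)/6.
Check: d/ds[(-8*exp(3*s)*log(s**4/3 + s**2 + 6) + 3*exp(3*s) - 3*cos(5*s**2/2 + s - 2))*exp(-3*s)/6] = (15*s**5*sin(5*s**2/2 + s - 2) + 3*s**4*sin(5*s**2/2 + s - 2) + 9*s**4*cos(5*s**2/2 + s - 2) - 32*s**3*exp(3*s) + 45*s**3*sin(5*s**2/2 + s - 2) + 9*s**2*sin(5*s**2/2 + s - 2) + 27*s**2*cos(5*s**2/2 + s - 2) - 48*s*exp(3*s) + 270*s*sin(5*s**2/2 + s - 2) + 54*sin(5*s**2/2 + s - 2) + 162*cos(5*s**2/2 + s - 2))/(6*s**4*exp(3*s) + 18*s**2*exp(3*s) + 108*exp(3*s)) = G'(s).

G(s) = (-8*exp(3*s)*log(s**4/3 + s**2 + 6) + 3*exp(3*s) - 3*cos(5*s**2/2 + s - 2))*exp(-3*s)/6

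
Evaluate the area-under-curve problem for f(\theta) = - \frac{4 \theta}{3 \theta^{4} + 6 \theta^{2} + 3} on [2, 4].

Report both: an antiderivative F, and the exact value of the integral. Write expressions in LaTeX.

Antiderivative: F(\theta) = \frac{2}{3 \left(\theta^{2} + 1\right)}; value = - \frac{8}{85}

f matches the chain-rule pattern g'(h)*h' with inner function h(\theta) = 3 \theta^{2} + 3; substituting u = h(\theta) collapses the integral.
F(\theta) = \frac{2}{3 \left(\theta^{2} + 1\right)} is an antiderivative of f.
Check: d/d\theta[\frac{2}{3 \left(\theta^{2} + 1\right)}] = - \frac{4 \theta}{3 \theta^{4} + 6 \theta^{2} + 3} = f(\theta).
F(4) = \frac{2}{51}; F(2) = \frac{2}{15}.
Integral = F(4) - F(2) = - \frac{8}{85}.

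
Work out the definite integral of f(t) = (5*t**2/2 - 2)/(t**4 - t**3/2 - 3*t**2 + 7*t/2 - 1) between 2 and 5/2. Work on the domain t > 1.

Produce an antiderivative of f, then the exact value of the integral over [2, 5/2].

Antiderivative: F(t) = -(-115*t*log(t - 1) + 99*t*log(t - 1/2) + 16*t*log(t + 2) + 115*log(t - 1) - 99*log(t - 1/2) - 16*log(t + 2) + 15)/(45*(t - 1)); value = -11*log(2)/5 - 16*log(9/2)/45 + 1/9 + 16*log(4)/45 + 214*log(3/2)/45

Factor the denominator ((t - 1)**2*(t + 2)*(2*t - 1)) and decompose: f = -22/(5*(2*t - 1)) - 16/(45*(t + 2)) + 23/(9*(t - 1)) + 1/(3*(t - 1)**2); each piece integrates to a log, atan, or power term.
F(t) = -(-115*t*log(t - 1) + 99*t*log(t - 1/2) + 16*t*log(t + 2) + 115*log(t - 1) - 99*log(t - 1/2) - 16*log(t + 2) + 15)/(45*(t - 1)) is an antiderivative of f.
Check: d/dt[-(-115*t*log(t - 1) + 99*t*log(t - 1/2) + 16*t*log(t + 2) + 115*log(t - 1) - 99*log(t - 1/2) - 16*log(t + 2) + 15)/(45*(t - 1))] = (5*t**2 - 4)/(2*t**4 - t**3 - 6*t**2 + 7*t - 2), which equals f(t).
F(5/2) = -11*log(2)/5 - 16*log(9/2)/45 - 2/9 + 23*log(3/2)/9; F(2) = -11*log(3/2)/5 - 16*log(4)/45 - 1/3.
Integral = F(5/2) - F(2) = -11*log(2)/5 - 16*log(9/2)/45 + 1/9 + 16*log(4)/45 + 214*log(3/2)/45.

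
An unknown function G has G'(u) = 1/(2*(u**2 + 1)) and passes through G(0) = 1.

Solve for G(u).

G(u) = atan(u)/2 + 1

For G(u) to be correct, d/du[G] must agree with the stated G'(u) identically.
A general antiderivative is atan(u)/2 + C.
The condition gives C = 1 - (0) = 1.
So G(u) = atan(u)/2 + 1.
Check: d/du[atan(u)/2 + 1] = 1/(2*u**2 + 2), which equals G'(u).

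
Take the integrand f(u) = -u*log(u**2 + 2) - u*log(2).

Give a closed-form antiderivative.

An antiderivative is F(u) = (-u**2*log(2*u**2 + 4) + u**2 - 2*log(u**2 + 2))/2.

Integrate term by term and add the pieces.
Check: d/du[(-u**2*log(2*u**2 + 4) + u**2 - 2*log(u**2 + 2))/2] = -u*log(u**2 + 2) - u*log(2) = f(u).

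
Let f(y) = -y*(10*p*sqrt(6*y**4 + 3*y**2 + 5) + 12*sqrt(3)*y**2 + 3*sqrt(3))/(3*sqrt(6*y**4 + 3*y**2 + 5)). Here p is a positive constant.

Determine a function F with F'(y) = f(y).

Any candidate F(y) must reproduce f(y) exactly when differentiated.
Check: d/dy[-(5*p*y**2 + sqrt(3)*sqrt(6*y**4 + 3*y**2 + 5))/3] = (-10*p*y*sqrt(6*y**4 + 3*y**2 + 5) - 12*sqrt(3)*y**3 - 3*sqrt(3)*y)/(3*sqrt(6*y**4 + 3*y**2 + 5)), which equals f(y).

An antiderivative is F(y) = -(5*p*y**2 + sqrt(3)*sqrt(6*y**4 + 3*y**2 + 5))/3.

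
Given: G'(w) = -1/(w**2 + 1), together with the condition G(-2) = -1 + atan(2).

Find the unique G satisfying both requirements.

Since d/dw undoes antidifferentiation here, G(w) must give back the stated G'(w).
A general antiderivative is -atan(w) + C.
The condition gives C = -1 + atan(2) - (atan(2)) = -1.
So G(w) = -atan(w) - 1.
Check: d/dw[-atan(w) - 1] = -1/(w**2 + 1) = G'(w).

G(w) = -atan(w) - 1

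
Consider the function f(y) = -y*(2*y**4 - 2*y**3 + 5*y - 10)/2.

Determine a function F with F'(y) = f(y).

An antiderivative is F(y) = -y**6/6 + y**5/5 - 5*y**3/6 + 5*y**2/2.

Recover f(y) by differentiating a candidate F(y); any mismatch rules it out.
Check: d/dy[-y**6/6 + y**5/5 - 5*y**3/6 + 5*y**2/2] = -y**5 + y**4 - 5*y**2/2 + 5*y, which equals f(y).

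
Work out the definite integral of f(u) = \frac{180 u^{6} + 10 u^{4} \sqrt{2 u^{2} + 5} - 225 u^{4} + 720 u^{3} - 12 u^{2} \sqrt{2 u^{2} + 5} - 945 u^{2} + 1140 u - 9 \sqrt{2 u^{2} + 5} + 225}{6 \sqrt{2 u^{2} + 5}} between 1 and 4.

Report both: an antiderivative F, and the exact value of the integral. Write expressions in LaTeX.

For F(u) to be correct the identity F'(u) - f(u) = 0 must hold.
F(u) = \frac{5 u^{5} \sqrt{2 u^{2} + 5}}{2} + \frac{u^{5}}{3} - \frac{25 u^{3} \sqrt{2 u^{2} + 5}}{2} - \frac{2 u^{3}}{3} + 20 u^{2} \sqrt{2 u^{2} + 5} + \frac{15 u \sqrt{2 u^{2} + 5}}{2} - \frac{3 u}{2} - 5 \sqrt{2 u^{2} + 5} is an antiderivative of f.
Check: d/du[\frac{5 u^{5} \sqrt{2 u^{2} + 5}}{2} + \frac{u^{5}}{3} - \frac{25 u^{3} \sqrt{2 u^{2} + 5}}{2} - \frac{2 u^{3}}{3} + 20 u^{2} \sqrt{2 u^{2} + 5} + \frac{15 u \sqrt{2 u^{2} + 5}}{2} - \frac{3 u}{2} - 5 \sqrt{2 u^{2} + 5}] = \frac{180 u^{6} + 10 u^{4} \sqrt{2 u^{2} + 5} - 225 u^{4} + 720 u^{3} - 12 u^{2} \sqrt{2 u^{2} + 5} - 945 u^{2} + 1140 u - 9 \sqrt{2 u^{2} + 5} + 225}{6 \sqrt{2 u^{2} + 5}} = f(u).
F(4) = \frac{878}{3} + 2105 \sqrt{37}; F(1) = - \frac{11}{6} + \frac{25 \sqrt{7}}{2}.
Integral = F(4) - F(1) = - \frac{25 \sqrt{7}}{2} + \frac{589}{2} + 2105 \sqrt{37}.

Antiderivative: F(u) = \frac{5 u^{5} \sqrt{2 u^{2} + 5}}{2} + \frac{u^{5}}{3} - \frac{25 u^{3} \sqrt{2 u^{2} + 5}}{2} - \frac{2 u^{3}}{3} + 20 u^{2} \sqrt{2 u^{2} + 5} + \frac{15 u \sqrt{2 u^{2} + 5}}{2} - \frac{3 u}{2} - 5 \sqrt{2 u^{2} + 5}; value = - \frac{25 \sqrt{7}}{2} + \frac{589}{2} + 2105 \sqrt{37}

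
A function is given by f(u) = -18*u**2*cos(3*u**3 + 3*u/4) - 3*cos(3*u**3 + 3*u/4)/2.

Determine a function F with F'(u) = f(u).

The substitution w = 3*u**3 + 3*u/4 works: f is exactly (dF/dw)*(dw/du) for that inner function.
Check: d/du[-2*sin(3*u**3 + 3*u/4)] = -18*u**2*cos(3*u**3 + 3*u/4) - 3*cos(3*u**3 + 3*u/4)/2 = f(u).

An antiderivative is F(u) = -2*sin(3*u**3 + 3*u/4).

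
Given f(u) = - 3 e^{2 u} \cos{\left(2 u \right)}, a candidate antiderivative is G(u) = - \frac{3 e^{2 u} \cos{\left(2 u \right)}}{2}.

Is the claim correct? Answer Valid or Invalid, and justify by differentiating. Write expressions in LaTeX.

d/du[G] = 3 e^{2 u} \sin{\left(2 u \right)} - 3 e^{2 u} \cos{\left(2 u \right)}
d/du[G] - f(u) = 3 e^{2 u} \sin{\left(2 u \right)} != 0.

Invalid: d/du[G] - f = 3 e^{2 u} \sin{\left(2 u \right)}, which is not 0.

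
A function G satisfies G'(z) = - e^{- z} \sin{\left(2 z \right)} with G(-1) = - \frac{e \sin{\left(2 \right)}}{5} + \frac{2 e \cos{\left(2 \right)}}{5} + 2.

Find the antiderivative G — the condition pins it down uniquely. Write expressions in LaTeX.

The proposed G(z) is checked by its d/dz: the result must match the given G'(z).
A general antiderivative is \frac{e^{- z} \sin{\left(2 z \right)}}{5} + \frac{2 e^{- z} \cos{\left(2 z \right)}}{5} + C.
The condition gives C = - \frac{e \sin{\left(2 \right)}}{5} + \frac{2 e \cos{\left(2 \right)}}{5} + 2 - (- \frac{e \sin{\left(2 \right)}}{5} + \frac{2 e \cos{\left(2 \right)}}{5}) = 2.
So G(z) = \frac{\left(10 e^{z} + \sin{\left(2 z \right)} + 2 \cos{\left(2 z \right)}\right) e^{- z}}{5}.
Check: d/dz[\frac{\left(10 e^{z} + \sin{\left(2 z \right)} + 2 \cos{\left(2 z \right)}\right) e^{- z}}{5}] = - e^{- z} \sin{\left(2 z \right)} = G'(z).

G(z) = \frac{\left(10 e^{z} + \sin{\left(2 z \right)} + 2 \cos{\left(2 z \right)}\right) e^{- z}}{5}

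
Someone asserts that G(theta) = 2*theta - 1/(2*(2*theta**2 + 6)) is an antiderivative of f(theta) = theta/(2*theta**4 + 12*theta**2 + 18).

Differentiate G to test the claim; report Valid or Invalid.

Invalid: d/dtheta[G] - f = 2, which is not 0.

d/dtheta[G] = (4*theta**4 + 24*theta**2 + theta + 36)/(2*theta**4 + 12*theta**2 + 18)
d/dtheta[G] - f(theta) = 2 != 0.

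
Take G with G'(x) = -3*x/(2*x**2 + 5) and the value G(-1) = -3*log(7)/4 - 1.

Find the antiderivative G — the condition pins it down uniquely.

The substitution u = 2*x**2 + 5 works: G'(x) is exactly (dG/du)*(du/dx) for that inner function.
A general antiderivative is -3*log(2*x**2 + 5)/4 + C.
The condition gives C = -3*log(7)/4 - 1 - (-3*log(7)/4) = -1.
So G(x) = (-3*log(2*x**2 + 5) - 4)/4.
Check: d/dx[(-3*log(2*x**2 + 5) - 4)/4] = -3*x/(2*x**2 + 5) = G'(x).

G(x) = (-3*log(2*x**2 + 5) - 4)/4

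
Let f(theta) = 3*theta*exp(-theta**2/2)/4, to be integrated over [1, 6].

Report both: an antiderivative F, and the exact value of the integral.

Antiderivative: F(theta) = -3*exp(-theta**2/2)/4; value = -3*exp(-18)/4 + 3*exp(-1/2)/4

The substitution u = -theta**2/2 works: f is exactly (dF/du)*(du/dtheta) for that inner function.
F(theta) = -3*exp(-theta**2/2)/4 is an antiderivative of f.
Check: d/dtheta[-3*exp(-theta**2/2)/4] = 3*theta*exp(-theta**2/2)/4 = f(theta).
F(6) = -3*exp(-18)/4; F(1) = -3*exp(-1/2)/4.
Integral = F(6) - F(1) = -3*exp(-18)/4 + 3*exp(-1/2)/4.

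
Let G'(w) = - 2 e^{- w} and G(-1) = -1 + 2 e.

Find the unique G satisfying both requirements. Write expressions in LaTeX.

G(w) = \left(2 - e^{w}\right) e^{- w}

Any candidate G(w) must reproduce the stated G'(w) exactly.
A general antiderivative is 2 e^{- w} + C.
The condition gives C = -1 + 2 e - (2 e) = -1.
So G(w) = \left(2 - e^{w}\right) e^{- w}.
Check: d/dw[\left(2 - e^{w}\right) e^{- w}] = - 2 e^{- w} = G'(w).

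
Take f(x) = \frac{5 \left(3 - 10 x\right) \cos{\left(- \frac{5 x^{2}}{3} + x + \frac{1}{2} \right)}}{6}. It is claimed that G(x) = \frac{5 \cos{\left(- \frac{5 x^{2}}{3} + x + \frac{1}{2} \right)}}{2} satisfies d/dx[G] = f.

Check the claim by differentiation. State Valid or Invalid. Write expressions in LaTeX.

d/dx[G] = \frac{25 x \sin{\left(- \frac{5 x^{2}}{3} + x + \frac{1}{2} \right)}}{3} - \frac{5 \sin{\left(- \frac{5 x^{2}}{3} + x + \frac{1}{2} \right)}}{2}
d/dx[G] - f(x) = \frac{25 x \sin{\left(- \frac{5 x^{2}}{3} + x + \frac{1}{2} \right)}}{3} + \frac{25 x \cos{\left(- \frac{5 x^{2}}{3} + x + \frac{1}{2} \right)}}{3} - \frac{5 \sin{\left(- \frac{5 x^{2}}{3} + x + \frac{1}{2} \right)}}{2} - \frac{5 \cos{\left(- \frac{5 x^{2}}{3} + x + \frac{1}{2} \right)}}{2} != 0.

Invalid: d/dx[G] - f = \frac{25 x \sin{\left(- \frac{5 x^{2}}{3} + x + \frac{1}{2} \right)}}{3} + \frac{25 x \cos{\left(- \frac{5 x^{2}}{3} + x + \frac{1}{2} \right)}}{3} - \frac{5 \sin{\left(- \frac{5 x^{2}}{3} + x + \frac{1}{2} \right)}}{2} - \frac{5 \cos{\left(- \frac{5 x^{2}}{3} + x + \frac{1}{2} \right)}}{2}, which is not 0.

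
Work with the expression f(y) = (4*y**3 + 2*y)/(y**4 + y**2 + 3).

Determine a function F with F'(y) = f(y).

f matches the chain-rule pattern g'(h)*h' with inner function h(y) = y**4 + y**2 + 3; substituting u = h(y) collapses the integral.
Check: d/dy[log(y**4 + y**2 + 3)] = (4*y**3 + 2*y)/(y**4 + y**2 + 3) = f(y).

An antiderivative is F(y) = log(y**4 + y**2 + 3).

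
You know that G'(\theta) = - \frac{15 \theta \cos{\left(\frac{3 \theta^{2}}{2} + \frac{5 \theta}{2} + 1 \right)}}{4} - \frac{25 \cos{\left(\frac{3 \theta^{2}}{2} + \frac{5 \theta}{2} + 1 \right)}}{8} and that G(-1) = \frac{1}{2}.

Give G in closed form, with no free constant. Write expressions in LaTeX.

G(\theta) = \frac{1}{2} - \frac{5 \sin{\left(\frac{3 \theta^{2}}{2} + \frac{5 \theta}{2} + 1 \right)}}{4}

G'(\theta) matches the chain-rule pattern g'(h)*h' with inner function h(\theta) = \frac{3 \theta^{2}}{2} + \frac{5 \theta}{2} + 1; substituting u = h(\theta) collapses the integral.
A general antiderivative is - \frac{5 \sin{\left(\frac{3 \theta^{2}}{2} + \frac{5 \theta}{2} + 1 \right)}}{4} + C.
The condition gives C = \frac{1}{2} - (0) = \frac{1}{2}.
So G(\theta) = \frac{1}{2} - \frac{5 \sin{\left(\frac{3 \theta^{2}}{2} + \frac{5 \theta}{2} + 1 \right)}}{4}.
Check: d/d\theta[\frac{1}{2} - \frac{5 \sin{\left(\frac{3 \theta^{2}}{2} + \frac{5 \theta}{2} + 1 \right)}}{4}] = - \frac{15 \theta \cos{\left(\frac{3 \theta^{2}}{2} + \frac{5 \theta}{2} + 1 \right)}}{4} - \frac{25 \cos{\left(\frac{3 \theta^{2}}{2} + \frac{5 \theta}{2} + 1 \right)}}{8} = G'(\theta).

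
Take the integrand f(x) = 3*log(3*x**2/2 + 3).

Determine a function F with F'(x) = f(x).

Any candidate F(x) must reproduce f(x) exactly when differentiated.
Check: d/dx[3*(x*log(3*x**2/2 + 3) - 2*x + 2*sqrt(2)*atan(sqrt(2)*x/2))] = 3*log(x**2/2 + 1) + 3*log(3), which equals f(x).

An antiderivative is F(x) = 3*(x*log(3*x**2/2 + 3) - 2*x + 2*sqrt(2)*atan(sqrt(2)*x/2)).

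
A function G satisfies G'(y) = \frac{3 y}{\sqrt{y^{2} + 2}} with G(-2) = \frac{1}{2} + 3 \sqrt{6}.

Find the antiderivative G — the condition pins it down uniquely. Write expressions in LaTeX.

The substitution u = y^{2} + 2 works: G'(y) is exactly (dG/du)*(du/dy) for that inner function.
A general antiderivative is 3 \sqrt{y^{2} + 2} + C.
The condition gives C = \frac{1}{2} + 3 \sqrt{6} - (3 \sqrt{6}) = \frac{1}{2}.
So G(y) = 3 \sqrt{y^{2} + 2} + \frac{1}{2}.
Check: d/dy[3 \sqrt{y^{2} + 2} + \frac{1}{2}] = \frac{3 y}{\sqrt{y^{2} + 2}} = G'(y).

G(y) = 3 \sqrt{y^{2} + 2} + \frac{1}{2}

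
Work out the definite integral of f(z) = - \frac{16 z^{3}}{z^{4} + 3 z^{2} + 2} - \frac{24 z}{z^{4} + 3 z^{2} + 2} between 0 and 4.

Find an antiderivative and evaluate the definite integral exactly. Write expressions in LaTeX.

f matches the chain-rule pattern g'(h)*h' with inner function h(z) = \frac{z^{4}}{2} + \frac{3 z^{2}}{2} + 1; substituting u = h(z) collapses the integral.
F(z) = - 4 \log{\left(\frac{z^{4}}{2} + \frac{3 z^{2}}{2} + 1 \right)} is an antiderivative of f.
Check: d/dz[- 4 \log{\left(\frac{z^{4}}{2} + \frac{3 z^{2}}{2} + 1 \right)}] = \frac{- 16 z^{3} - 24 z}{z^{4} + 3 z^{2} + 2}, which equals f(z).
F(4) = - 4 \log{\left(153 \right)}; F(0) = 0.
Integral = F(4) - F(0) = - 4 \log{\left(153 \right)}.

Antiderivative: F(z) = - 4 \log{\left(\frac{z^{4}}{2} + \frac{3 z^{2}}{2} + 1 \right)}; value = - 4 \log{\left(153 \right)}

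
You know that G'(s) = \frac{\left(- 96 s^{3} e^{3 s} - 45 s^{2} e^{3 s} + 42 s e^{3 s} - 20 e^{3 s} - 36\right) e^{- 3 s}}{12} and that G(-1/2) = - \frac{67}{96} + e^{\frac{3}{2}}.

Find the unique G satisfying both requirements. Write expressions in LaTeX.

G(s) = - \frac{\left(24 s^{4} e^{3 s} + 15 s^{3} e^{3 s} - 21 s^{2} e^{3 s} + 20 s e^{3 s} + 24 e^{3 s} - 12\right) e^{- 3 s}}{12}

Check a candidate G(s) by differentiating: d/ds[G] must match the given G'(s).
A general antiderivative is - 2 s^{4} - \frac{5 s^{3}}{4} + \frac{7 s^{2}}{4} - \frac{5 s}{3} - 3 + e^{- 3 s} + C.
The condition gives C = - \frac{67}{96} + e^{\frac{3}{2}} - (- \frac{163}{96} + e^{\frac{3}{2}}) = 1.
So G(s) = - \frac{\left(24 s^{4} e^{3 s} + 15 s^{3} e^{3 s} - 21 s^{2} e^{3 s} + 20 s e^{3 s} + 24 e^{3 s} - 12\right) e^{- 3 s}}{12}.
Check: d/ds[- \frac{\left(24 s^{4} e^{3 s} + 15 s^{3} e^{3 s} - 21 s^{2} e^{3 s} + 20 s e^{3 s} + 24 e^{3 s} - 12\right) e^{- 3 s}}{12}] = \frac{\left(- 96 s^{3} e^{3 s} - 45 s^{2} e^{3 s} + 42 s e^{3 s} - 20 e^{3 s} - 36\right) e^{- 3 s}}{12} = G'(s).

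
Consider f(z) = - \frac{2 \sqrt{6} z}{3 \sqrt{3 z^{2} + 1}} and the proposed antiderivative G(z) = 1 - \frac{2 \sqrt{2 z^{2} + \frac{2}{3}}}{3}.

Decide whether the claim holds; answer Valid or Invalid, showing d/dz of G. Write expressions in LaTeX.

d/dz[G] = - \frac{2 \sqrt{6} z}{3 \sqrt{3 z^{2} + 1}}
This equals f(z) exactly, so the claim holds.

Valid: G'(z) = f(z).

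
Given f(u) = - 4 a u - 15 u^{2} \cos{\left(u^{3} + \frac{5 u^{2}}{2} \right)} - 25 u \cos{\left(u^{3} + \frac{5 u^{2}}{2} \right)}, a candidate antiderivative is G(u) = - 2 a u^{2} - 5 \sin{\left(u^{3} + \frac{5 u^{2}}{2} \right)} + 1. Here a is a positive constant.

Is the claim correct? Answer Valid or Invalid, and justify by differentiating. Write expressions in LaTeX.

Valid - differentiating G returns exactly f.

d/du[G] = - 4 a u - 15 u^{2} \cos{\left(u^{3} + \frac{5 u^{2}}{2} \right)} - 25 u \cos{\left(u^{3} + \frac{5 u^{2}}{2} \right)}
This equals f(u) exactly, so the claim holds.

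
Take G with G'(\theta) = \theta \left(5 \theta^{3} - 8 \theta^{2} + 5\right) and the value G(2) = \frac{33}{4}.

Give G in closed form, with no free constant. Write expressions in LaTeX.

G(\theta) = \theta^{5} - 2 \theta^{4} + \frac{5 \theta^{2}}{2} - \frac{7}{4}

The proposed G(\theta) is checked by its d/d\theta: the result must match the given G'(\theta).
A general antiderivative is \theta^{5} - 2 \theta^{4} + \frac{5 \theta^{2}}{2} - \frac{3}{4} + C.
The condition gives C = \frac{33}{4} - (\frac{37}{4}) = -1.
So G(\theta) = \theta^{5} - 2 \theta^{4} + \frac{5 \theta^{2}}{2} - \frac{7}{4}.
Check: d/d\theta[\theta^{5} - 2 \theta^{4} + \frac{5 \theta^{2}}{2} - \frac{7}{4}] = 5 \theta^{4} - 8 \theta^{3} + 5 \theta, which equals G'(\theta).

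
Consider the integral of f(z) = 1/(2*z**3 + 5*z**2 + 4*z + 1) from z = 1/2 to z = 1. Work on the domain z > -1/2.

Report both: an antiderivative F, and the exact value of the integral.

Factor the denominator ((z + 1)**2*(2*z + 1)) and decompose: f = 4/(2*z + 1) - 2/(z + 1) - 1/(z + 1)**2; each piece integrates to a log, atan, or power term.
F(z) = (2*z*log(z + 1/2) - 2*z*log(z + 1) + 2*log(z + 1/2) - 2*log(z + 1) + 1)/(z + 1) is an antiderivative of f.
Check: d/dz[(2*z*log(z + 1/2) - 2*z*log(z + 1) + 2*log(z + 1/2) - 2*log(z + 1) + 1)/(z + 1)] = 1/(2*z**3 + 5*z**2 + 4*z + 1) = f(z).
F(1) = -2*log(2) + 1/2 + 2*log(3/2); F(1/2) = 2/3 - 2*log(3/2).
Integral = F(1) - F(1/2) = -2*log(2) - 1/6 + 4*log(3/2).

Antiderivative: F(z) = (2*z*log(z + 1/2) - 2*z*log(z + 1) + 2*log(z + 1/2) - 2*log(z + 1) + 1)/(z + 1); value = -2*log(2) - 1/6 + 4*log(3/2)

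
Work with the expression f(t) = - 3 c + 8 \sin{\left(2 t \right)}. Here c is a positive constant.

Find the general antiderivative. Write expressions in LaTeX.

F(t) = - 3 c t - 4 \cos{\left(2 t \right)} + C

Check any antiderivative F(t) by computing F'(t) and comparing it with f(t).
Check: d/dt[- 3 c t - 4 \cos{\left(2 t \right)}] = - 3 c + 8 \sin{\left(2 t \right)} = f(t).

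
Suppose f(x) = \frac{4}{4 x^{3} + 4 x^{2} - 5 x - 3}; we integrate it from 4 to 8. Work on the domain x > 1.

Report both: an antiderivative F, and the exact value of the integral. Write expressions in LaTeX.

The denominator factors as \left(x - 1\right) \left(2 x + 1\right) \left(2 x + 3\right); partial fractions split f into directly integrable pieces: \frac{4}{5 \left(2 x + 3\right)} - \frac{4}{3 \left(2 x + 1\right)} + \frac{4}{15 \left(x - 1\right)}.
F(x) = \frac{4 \log{\left(x - 1 \right)}}{15} - \frac{2 \log{\left(x + \frac{1}{2} \right)}}{3} + \frac{2 \log{\left(x + \frac{3}{2} \right)}}{5} is an antiderivative of f.
Check: d/dx[\frac{4 \log{\left(x - 1 \right)}}{15} - \frac{2 \log{\left(x + \frac{1}{2} \right)}}{3} + \frac{2 \log{\left(x + \frac{3}{2} \right)}}{5}] = \frac{4}{4 x^{3} + 4 x^{2} - 5 x - 3} = f(x).
F(8) = - \frac{2 \log{\left(\frac{17}{2} \right)}}{3} + \frac{4 \log{\left(7 \right)}}{15} + \frac{2 \log{\left(\frac{19}{2} \right)}}{5}; F(4) = - \frac{2 \log{\left(\frac{9}{2} \right)}}{3} + \frac{4 \log{\left(3 \right)}}{15} + \frac{2 \log{\left(\frac{11}{2} \right)}}{5}.
Integral = F(8) - F(4) = - \frac{2 \log{\left(\frac{17}{2} \right)}}{3} - \frac{2 \log{\left(\frac{11}{2} \right)}}{5} - \frac{4 \log{\left(3 \right)}}{15} + \frac{4 \log{\left(7 \right)}}{15} + \frac{2 \log{\left(\frac{19}{2} \right)}}{5} + \frac{2 \log{\left(\frac{9}{2} \right)}}{3}.

Antiderivative: F(x) = \frac{4 \log{\left(x - 1 \right)}}{15} - \frac{2 \log{\left(x + \frac{1}{2} \right)}}{3} + \frac{2 \log{\left(x + \frac{3}{2} \right)}}{5}; value = - \frac{2 \log{\left(\frac{17}{2} \right)}}{3} - \frac{2 \log{\left(\frac{11}{2} \right)}}{5} - \frac{4 \log{\left(3 \right)}}{15} + \frac{4 \log{\left(7 \right)}}{15} + \frac{2 \log{\left(\frac{19}{2} \right)}}{5} + \frac{2 \log{\left(\frac{9}{2} \right)}}{3}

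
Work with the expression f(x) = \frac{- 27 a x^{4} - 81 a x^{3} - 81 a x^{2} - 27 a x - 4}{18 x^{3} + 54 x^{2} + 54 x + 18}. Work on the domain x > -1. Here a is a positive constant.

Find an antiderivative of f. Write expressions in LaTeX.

An antiderivative is F(x) = \frac{- 27 a x^{4} - 54 a x^{3} - 27 a x^{2} + 4}{36 x^{2} + 72 x + 36}.

An antiderivative F(x) passes only if d/dx[F] lands on f(x) exactly.
Check: d/dx[\frac{- 27 a x^{4} - 54 a x^{3} - 27 a x^{2} + 4}{36 x^{2} + 72 x + 36}] = \frac{- 27 a x^{4} - 81 a x^{3} - 81 a x^{2} - 27 a x - 4}{18 x^{3} + 54 x^{2} + 54 x + 18} = f(x).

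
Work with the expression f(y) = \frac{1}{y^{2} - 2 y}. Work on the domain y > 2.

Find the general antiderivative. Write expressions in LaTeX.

F(y) = - \frac{\log{\left(y \right)}}{2} + \frac{\log{\left(y - 2 \right)}}{2} + C

Factor the denominator (y \left(y - 2\right)) and decompose: f = \frac{1}{2 \left(y - 2\right)} - \frac{1}{2 y}; each piece integrates to a log, atan, or power term.
Check: d/dy[- \frac{\log{\left(y \right)}}{2} + \frac{\log{\left(y - 2 \right)}}{2}] = \frac{1}{y^{2} - 2 y} = f(y).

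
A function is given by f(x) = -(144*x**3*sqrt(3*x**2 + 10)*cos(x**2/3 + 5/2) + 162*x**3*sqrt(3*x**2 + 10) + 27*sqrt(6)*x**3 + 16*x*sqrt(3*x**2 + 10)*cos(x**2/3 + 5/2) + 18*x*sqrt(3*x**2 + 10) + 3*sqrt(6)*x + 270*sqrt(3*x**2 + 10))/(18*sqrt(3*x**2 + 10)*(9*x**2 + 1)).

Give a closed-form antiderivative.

An antiderivative is F(x) = -x**2/2 - sqrt(6)*sqrt(3*x**2 + 10)/18 - 4*sin(x**2/3 + 5/2)/3 - 5*atan(3*x).

Whatever form F(x) takes, F'(x) = f(x) is non-negotiable.
Check: d/dx[-x**2/2 - sqrt(6)*sqrt(3*x**2 + 10)/18 - 4*sin(x**2/3 + 5/2)/3 - 5*atan(3*x)] = (-144*x**3*sqrt(3*x**2 + 10)*cos(x**2/3 + 5/2) - 162*x**3*sqrt(3*x**2 + 10) - 27*sqrt(6)*x**3 - 16*x*sqrt(3*x**2 + 10)*cos(x**2/3 + 5/2) - 18*x*sqrt(3*x**2 + 10) - 3*sqrt(6)*x - 270*sqrt(3*x**2 + 10))/(162*x**2*sqrt(3*x**2 + 10) + 18*sqrt(3*x**2 + 10)), which equals f(x).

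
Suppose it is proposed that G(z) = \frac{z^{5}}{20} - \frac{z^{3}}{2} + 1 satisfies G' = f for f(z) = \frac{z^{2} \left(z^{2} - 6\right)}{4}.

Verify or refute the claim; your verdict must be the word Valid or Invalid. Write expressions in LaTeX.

d/dz[G] = \frac{z^{4}}{4} - \frac{3 z^{2}}{2}
This equals f(z) exactly, so the claim holds.

Valid - differentiating G returns exactly f.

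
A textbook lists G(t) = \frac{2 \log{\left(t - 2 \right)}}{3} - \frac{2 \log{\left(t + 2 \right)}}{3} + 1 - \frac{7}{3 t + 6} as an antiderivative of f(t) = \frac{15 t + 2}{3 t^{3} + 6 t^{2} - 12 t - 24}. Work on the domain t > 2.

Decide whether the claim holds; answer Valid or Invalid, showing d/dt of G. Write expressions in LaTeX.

d/dt[G] = \frac{15 t + 2}{3 t^{3} + 6 t^{2} - 12 t - 24}
This equals f(t) exactly, so the claim holds.

Valid - differentiating G returns exactly f.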